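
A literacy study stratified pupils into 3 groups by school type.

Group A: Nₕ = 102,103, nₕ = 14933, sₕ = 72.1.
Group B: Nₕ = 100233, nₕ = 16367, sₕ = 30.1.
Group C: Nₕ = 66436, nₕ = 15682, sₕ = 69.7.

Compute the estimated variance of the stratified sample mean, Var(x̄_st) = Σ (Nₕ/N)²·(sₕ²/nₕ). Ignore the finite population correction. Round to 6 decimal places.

N = 268772. Term for each stratum: Wₕ²sₕ²/nₕ.
Var(x̄_st) = 0.050238010 + 0.007698699 + 0.018927925 = 0.076864633 → 0.076865.

0.076865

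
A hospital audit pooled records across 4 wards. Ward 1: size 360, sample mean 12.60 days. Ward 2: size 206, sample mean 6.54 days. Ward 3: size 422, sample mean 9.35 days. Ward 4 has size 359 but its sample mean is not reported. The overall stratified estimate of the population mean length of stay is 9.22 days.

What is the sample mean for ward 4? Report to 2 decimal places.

Σ Nₕx̄ₕ = N·μ, so 359·x̄_4 = 1347·9.22 − (360·12.60 + 206·6.54 + 422·9.35).
= 12419.34 − 9828.94 = 2590.4.
x̄_4 = 2590.4 / 359 = 7.2156... → 7.22.

7.22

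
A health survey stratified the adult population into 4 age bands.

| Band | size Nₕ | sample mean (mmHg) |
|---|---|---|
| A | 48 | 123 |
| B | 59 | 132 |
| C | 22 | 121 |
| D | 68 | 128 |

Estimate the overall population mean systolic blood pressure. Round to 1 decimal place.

N = 48 + 59 + 22 + 68 = 197.
Overall mean = Σ (Nₕ/N)·x̄ₕ — weight by population share, not a simple average.
Σ Nₕx̄ₕ = 48·123 + 59·132 + 22·121 + 68·128 = 5904 + 7788 + 2662 + 8704 = 25058.
Divide by N: 25058 / 197 = 127.198... → 127.2.

127.2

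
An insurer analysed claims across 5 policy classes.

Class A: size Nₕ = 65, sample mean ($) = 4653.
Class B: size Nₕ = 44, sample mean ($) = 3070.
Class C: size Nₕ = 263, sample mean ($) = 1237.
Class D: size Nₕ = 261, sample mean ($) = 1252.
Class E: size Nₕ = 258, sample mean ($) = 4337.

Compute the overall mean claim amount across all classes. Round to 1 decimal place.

N = 891; weights Wₕ = Nₕ/N = (0.0730, 0.0494, 0.2952, 0.2929, 0.2896).
x̄_st = Σ Wₕ·x̄ₕ = 0.0730·4653 + 0.0494·3070 + 0.2952·1237 + 0.2929·1252 + 0.2896·4337 ≈ 2478.759...
→ 2478.8.

2478.8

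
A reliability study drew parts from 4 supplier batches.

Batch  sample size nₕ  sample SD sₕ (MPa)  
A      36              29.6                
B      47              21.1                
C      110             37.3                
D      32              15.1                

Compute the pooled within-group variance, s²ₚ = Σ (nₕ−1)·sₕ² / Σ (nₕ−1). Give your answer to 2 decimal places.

Degrees of freedom: 35 + 46 + 109 + 31 = 221.
Σ(nₕ−1)sₕ² = 35·876.16 + 46·445.21 + 109·1391.29 + 31·228.01 = 209864.18.
s²ₚ = 209864.18 / 221 = 949.6117... → 949.61.

949.61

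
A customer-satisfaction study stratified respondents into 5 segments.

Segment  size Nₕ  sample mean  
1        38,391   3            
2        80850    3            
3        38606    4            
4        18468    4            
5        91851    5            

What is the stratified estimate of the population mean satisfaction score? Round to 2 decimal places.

3.90

x̄_st = (Σ Nₕx̄ₕ) / (Σ Nₕ) = (38391·3 + 80850·3 + 38606·4 + 18468·4 + 91851·5) / 268166
= 1045274 / 268166 = 3.8979... → 3.90.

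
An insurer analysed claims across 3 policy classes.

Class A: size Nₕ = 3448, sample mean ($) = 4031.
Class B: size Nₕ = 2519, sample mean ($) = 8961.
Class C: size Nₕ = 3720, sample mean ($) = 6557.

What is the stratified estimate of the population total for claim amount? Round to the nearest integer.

60863687

A: 3448·4031 = 13898888
B: 2519·8961 = 22572759
C: 3720·6557 = 24392040
τ̂ = Σ Nₕx̄ₕ = 60863687.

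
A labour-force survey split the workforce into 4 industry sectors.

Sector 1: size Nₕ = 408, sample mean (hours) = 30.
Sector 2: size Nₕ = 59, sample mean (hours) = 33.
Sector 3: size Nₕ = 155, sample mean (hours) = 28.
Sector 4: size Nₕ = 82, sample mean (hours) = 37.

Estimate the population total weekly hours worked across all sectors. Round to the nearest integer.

21561

Population total = Σ Nₕ·x̄ₕ (each stratum's size times its mean).
408·30 + 59·33 + 155·28 + 82·37 = 12240 + 1947 + 4340 + 3034 = 21561.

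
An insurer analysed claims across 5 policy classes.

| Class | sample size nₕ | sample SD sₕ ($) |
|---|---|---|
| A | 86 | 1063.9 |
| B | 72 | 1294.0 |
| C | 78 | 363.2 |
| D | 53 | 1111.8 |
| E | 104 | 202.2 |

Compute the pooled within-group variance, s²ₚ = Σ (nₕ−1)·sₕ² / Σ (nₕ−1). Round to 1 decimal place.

757063.7

A: (86−1)·1063.9² = 85·1131883.21 = 96210072.85
B: (72−1)·1294.0² = 71·1674436 = 118884956
C: (78−1)·363.2² = 77·131914.24 = 10157396.48
D: (53−1)·1111.8² = 52·1236099.24 = 64277160.48
E: (104−1)·202.2² = 103·40884.84 = 4211138.52
Numerator = 293740724.33; denominator = Σ(nₕ−1) = 388.
s²ₚ = 293740724.33/388 = 757063.723... → 757063.7.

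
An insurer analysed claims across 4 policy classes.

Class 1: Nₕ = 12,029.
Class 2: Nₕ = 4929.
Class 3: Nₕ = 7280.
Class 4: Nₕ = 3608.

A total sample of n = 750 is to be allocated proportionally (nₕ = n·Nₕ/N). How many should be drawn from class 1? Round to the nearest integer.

Share of class 1 = 12029/27846 = 0.43198.
Allocate 750 × 0.43198 = 323.987... → 324.

324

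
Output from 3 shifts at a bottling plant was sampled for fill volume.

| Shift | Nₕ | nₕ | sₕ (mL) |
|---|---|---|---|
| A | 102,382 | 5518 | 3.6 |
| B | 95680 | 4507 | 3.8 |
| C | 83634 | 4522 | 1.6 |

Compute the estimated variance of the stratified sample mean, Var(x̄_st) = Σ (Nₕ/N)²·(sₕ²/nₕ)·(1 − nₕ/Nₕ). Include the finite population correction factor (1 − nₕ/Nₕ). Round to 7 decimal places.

N = 281696. Term for each stratum: Wₕ²sₕ²/nₕ·(1−nₕ/Nₕ).
Var(x̄_st) = 0.0002935269 + 0.0003522132 + 0.0000472034 = 0.0006929436 → 0.0006929.

0.0006929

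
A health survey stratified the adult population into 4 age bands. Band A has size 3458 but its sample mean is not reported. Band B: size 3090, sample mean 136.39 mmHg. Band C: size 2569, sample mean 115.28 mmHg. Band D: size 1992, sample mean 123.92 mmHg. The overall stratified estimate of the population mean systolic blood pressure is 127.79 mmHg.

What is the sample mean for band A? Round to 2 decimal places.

Σ Nₕx̄ₕ = N·μ, so 3458·x̄_A = 11109·127.79 − (3090·136.39 + 2569·115.28 + 1992·123.92).
= 1419619.11 − 964448.06 = 455171.05.
x̄_A = 455171.05 / 3458 = 131.6284... → 131.63.

131.63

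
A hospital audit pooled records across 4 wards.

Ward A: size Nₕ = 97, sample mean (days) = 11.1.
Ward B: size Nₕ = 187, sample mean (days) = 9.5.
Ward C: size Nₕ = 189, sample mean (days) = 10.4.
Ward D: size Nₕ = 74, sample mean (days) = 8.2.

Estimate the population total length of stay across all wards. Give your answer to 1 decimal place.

5425.6

A: 97·11.1 = 1076.7
B: 187·9.5 = 1776.5
C: 189·10.4 = 1965.6
D: 74·8.2 = 606.8
τ̂ = Σ Nₕx̄ₕ = 5425.6.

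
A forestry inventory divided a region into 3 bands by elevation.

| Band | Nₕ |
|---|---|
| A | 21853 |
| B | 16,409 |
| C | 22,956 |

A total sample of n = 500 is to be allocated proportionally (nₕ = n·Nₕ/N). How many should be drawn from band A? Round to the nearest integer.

178

N = 21853 + 16409 + 22956 = 61218.
n_A = 500·21853/61218 = 178.485... → 178.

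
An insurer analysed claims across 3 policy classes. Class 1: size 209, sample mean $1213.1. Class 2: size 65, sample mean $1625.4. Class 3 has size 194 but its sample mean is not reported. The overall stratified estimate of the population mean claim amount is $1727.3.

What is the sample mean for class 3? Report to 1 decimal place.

2315.4

Σ Nₕx̄ₕ = N·μ, so 194·x̄_3 = 468·1727.3 − (209·1213.1 + 65·1625.4).
= 808376.4 − 359188.9 = 449187.5.
x̄_3 = 449187.5 / 194 = 2315.399... → 2315.4.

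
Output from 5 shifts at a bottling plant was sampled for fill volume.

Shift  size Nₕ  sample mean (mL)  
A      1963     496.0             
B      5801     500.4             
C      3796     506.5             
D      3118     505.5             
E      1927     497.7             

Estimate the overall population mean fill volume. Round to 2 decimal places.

N = 16605; weights Wₕ = Nₕ/N = (0.1182, 0.3494, 0.2286, 0.1878, 0.1160).
x̄_st = Σ Wₕ·x̄ₕ = 0.1182·496.0 + 0.3494·500.4 + 0.2286·506.5 + 0.1878·505.5 + 0.1160·497.7 ≈ 501.9187...
→ 501.92.

501.92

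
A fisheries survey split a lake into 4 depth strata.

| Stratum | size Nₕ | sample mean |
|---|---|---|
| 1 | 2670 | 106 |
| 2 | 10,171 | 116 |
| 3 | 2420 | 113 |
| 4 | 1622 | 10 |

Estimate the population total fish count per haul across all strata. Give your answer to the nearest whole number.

1752536

1: 2670·106 = 283020
2: 10171·116 = 1179836
3: 2420·113 = 273460
4: 1622·10 = 16220
τ̂ = Σ Nₕx̄ₕ = 1752536.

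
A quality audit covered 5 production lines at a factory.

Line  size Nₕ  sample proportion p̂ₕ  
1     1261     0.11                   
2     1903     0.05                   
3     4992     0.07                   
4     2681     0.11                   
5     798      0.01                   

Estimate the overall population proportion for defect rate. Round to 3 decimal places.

Wₕ = Nₕ/N with N = 11635: 0.1084, 0.1636, 0.4291, 0.2304, 0.0686.
p̂_st = 0.1084·0.11 + 0.1636·0.05 + 0.4291·0.07 + 0.2304·0.11 + 0.0686·0.01 ≈ 0.07617... → 0.076.

0.076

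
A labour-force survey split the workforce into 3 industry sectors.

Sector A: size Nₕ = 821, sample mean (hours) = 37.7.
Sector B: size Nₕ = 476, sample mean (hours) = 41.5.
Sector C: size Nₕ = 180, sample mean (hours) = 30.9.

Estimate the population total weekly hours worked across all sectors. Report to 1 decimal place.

56267.7

A: 821·37.7 = 30951.7
B: 476·41.5 = 19754
C: 180·30.9 = 5562
τ̂ = Σ Nₕx̄ₕ = 56267.7.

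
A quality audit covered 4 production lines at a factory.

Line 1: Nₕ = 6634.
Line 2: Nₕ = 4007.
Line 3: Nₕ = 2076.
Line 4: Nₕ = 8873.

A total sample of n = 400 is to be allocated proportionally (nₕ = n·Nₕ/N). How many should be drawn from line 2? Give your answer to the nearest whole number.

74

N = 6634 + 4007 + 2076 + 8873 = 21590.
n_2 = 400·4007/21590 = 74.238... → 74.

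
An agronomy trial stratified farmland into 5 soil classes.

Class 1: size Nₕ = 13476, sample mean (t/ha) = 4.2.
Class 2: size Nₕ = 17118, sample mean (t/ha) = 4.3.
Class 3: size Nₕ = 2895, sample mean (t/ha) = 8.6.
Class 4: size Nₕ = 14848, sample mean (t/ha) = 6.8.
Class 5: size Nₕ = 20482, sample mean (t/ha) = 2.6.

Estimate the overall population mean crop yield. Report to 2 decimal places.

4.49

N = 13476 + 17118 + 2895 + 14848 + 20482 = 68819.
Overall mean = Σ (Nₕ/N)·x̄ₕ — weight by population share, not a simple average.
Σ Nₕx̄ₕ = 13476·4.2 + 17118·4.3 + 2895·8.6 + 14848·6.8 + 20482·2.6 = 56599.2 + 73607.4 + 24897 + 100966.4 + 53253.2 = 309323.2.
Divide by N: 309323.2 / 68819 = 4.4947... → 4.49.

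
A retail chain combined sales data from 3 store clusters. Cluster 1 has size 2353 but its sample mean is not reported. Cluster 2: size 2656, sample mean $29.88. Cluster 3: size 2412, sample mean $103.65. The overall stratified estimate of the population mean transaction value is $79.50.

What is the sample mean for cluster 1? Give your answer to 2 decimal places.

110.75

N = 2353 + 2656 + 2412 = 7421.
Overall total = μ·N = 79.50·7421 = 589969.5.
Subtract the known strata: 2656·29.88 + 2412·103.65 = 329365.08.
Remaining total for cluster 1: 589969.5 − 329365.08 = 260604.42.
Divide by its size: 260604.42 / 2353 = 110.7541... → 110.75.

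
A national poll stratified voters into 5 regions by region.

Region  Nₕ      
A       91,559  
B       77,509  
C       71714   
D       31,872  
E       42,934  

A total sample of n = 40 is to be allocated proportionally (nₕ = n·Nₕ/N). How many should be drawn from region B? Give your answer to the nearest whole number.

Share of region B = 77509/315588 = 0.24560.
Allocate 40 × 0.24560 = 9.824... → 10.

10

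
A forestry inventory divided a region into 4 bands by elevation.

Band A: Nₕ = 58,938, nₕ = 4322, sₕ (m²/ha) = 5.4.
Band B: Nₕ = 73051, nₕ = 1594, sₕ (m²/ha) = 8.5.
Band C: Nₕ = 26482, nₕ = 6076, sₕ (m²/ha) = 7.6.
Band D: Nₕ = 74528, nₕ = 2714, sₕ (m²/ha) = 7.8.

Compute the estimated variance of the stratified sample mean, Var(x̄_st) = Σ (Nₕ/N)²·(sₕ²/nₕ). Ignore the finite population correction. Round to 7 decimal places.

0.0073035

N = 232999; Wₕ = Nₕ/N.
band A: (58938/232999)²·5.4²/4322 = 0.0004317034
band B: (73051/232999)²·8.5²/1594 = 0.0044554723
band C: (26482/232999)²·7.6²/6076 = 0.0001228013
band D: (74528/232999)²·7.8²/2714 = 0.0022935604
Sum = 0.0073035374 → 0.0073035.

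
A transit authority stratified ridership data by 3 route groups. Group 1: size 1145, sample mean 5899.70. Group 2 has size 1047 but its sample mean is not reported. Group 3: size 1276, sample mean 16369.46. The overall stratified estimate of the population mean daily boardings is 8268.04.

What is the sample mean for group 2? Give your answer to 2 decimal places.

984.69

Σ Nₕx̄ₕ = N·μ, so 1047·x̄_2 = 3468·8268.04 − (1145·5899.70 + 1276·16369.46).
= 28673562.72 − 27642587.46 = 1030975.26.
x̄_2 = 1030975.26 / 1047 = 984.6946... → 984.69.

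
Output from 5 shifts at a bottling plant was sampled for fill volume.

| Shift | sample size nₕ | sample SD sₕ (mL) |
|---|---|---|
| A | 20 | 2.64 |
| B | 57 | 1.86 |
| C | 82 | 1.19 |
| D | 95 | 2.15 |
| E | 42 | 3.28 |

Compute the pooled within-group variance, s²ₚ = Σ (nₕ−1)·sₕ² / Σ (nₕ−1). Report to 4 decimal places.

A: (20−1)·2.64² = 19·6.9696 = 132.4224
B: (57−1)·1.86² = 56·3.4596 = 193.7376
C: (82−1)·1.19² = 81·1.4161 = 114.7041
D: (95−1)·2.15² = 94·4.6225 = 434.515
E: (42−1)·3.28² = 41·10.7584 = 441.0944
Numerator = 1316.4735; denominator = Σ(nₕ−1) = 291.
s²ₚ = 1316.4735/291 = 4.523964... → 4.5240.

4.5240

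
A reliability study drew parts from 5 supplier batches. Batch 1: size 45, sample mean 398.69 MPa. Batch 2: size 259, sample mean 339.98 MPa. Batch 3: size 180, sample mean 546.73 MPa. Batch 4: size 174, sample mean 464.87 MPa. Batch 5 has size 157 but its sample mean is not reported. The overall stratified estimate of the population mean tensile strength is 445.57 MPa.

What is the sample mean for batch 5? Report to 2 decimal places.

N = 45 + 259 + 180 + 174 + 157 = 815.
Overall total = μ·N = 445.57·815 = 363139.55.
Subtract the known strata: 45·398.69 + 259·339.98 + 180·546.73 + 174·464.87 = 285294.65.
Remaining total for batch 5: 363139.55 − 285294.65 = 77844.9.
Divide by its size: 77844.9 / 157 = 495.8274... → 495.83.

495.83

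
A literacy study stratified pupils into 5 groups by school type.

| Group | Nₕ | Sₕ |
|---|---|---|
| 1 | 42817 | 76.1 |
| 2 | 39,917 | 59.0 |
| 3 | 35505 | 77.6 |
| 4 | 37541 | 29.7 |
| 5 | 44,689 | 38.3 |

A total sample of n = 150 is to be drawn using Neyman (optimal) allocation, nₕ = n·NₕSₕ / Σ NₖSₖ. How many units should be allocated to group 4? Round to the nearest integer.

15

Σ NₕSₕ = 42817·76.1 + 39917·59.0 + 35505·77.6 + 37541·29.7 + 44689·38.3 = 11195221.1.
Share for 4: 1114967.7/11195221.1 = 0.09959.
n_4 = 150 × 0.09959 = 14.939... → 15.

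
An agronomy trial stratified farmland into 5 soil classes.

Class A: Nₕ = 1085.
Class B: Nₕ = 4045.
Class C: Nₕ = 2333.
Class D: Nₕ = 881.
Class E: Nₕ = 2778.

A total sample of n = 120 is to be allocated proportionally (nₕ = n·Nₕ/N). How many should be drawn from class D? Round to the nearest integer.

10

N = 1085 + 4045 + 2333 + 881 + 2778 = 11122.
n_D = 120·881/11122 = 9.505... → 10.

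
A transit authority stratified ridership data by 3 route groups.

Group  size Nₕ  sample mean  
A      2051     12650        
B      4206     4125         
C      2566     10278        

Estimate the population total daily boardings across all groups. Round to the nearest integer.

Population total = Σ Nₕ·x̄ₕ (each stratum's size times its mean).
2051·12650 + 4206·4125 + 2566·10278 = 25945150 + 17349750 + 26373348 = 69668248.

69668248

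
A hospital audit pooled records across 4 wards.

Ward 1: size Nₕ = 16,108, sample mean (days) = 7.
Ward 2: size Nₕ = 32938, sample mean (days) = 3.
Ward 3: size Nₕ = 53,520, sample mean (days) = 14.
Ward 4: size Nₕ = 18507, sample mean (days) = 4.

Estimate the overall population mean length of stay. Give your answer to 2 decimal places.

x̄_st = (Σ Nₕx̄ₕ) / (Σ Nₕ) = (16108·7 + 32938·3 + 53520·14 + 18507·4) / 121073
= 1034878 / 121073 = 8.5476... → 8.55.

8.55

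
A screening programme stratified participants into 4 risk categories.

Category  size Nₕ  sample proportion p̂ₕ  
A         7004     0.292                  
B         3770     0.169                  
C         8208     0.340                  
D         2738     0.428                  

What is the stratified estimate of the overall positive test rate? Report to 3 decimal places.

0.306

N = 7004 + 3770 + 8208 + 2738 = 21720.
Overall proportion = Σ (Nₕ/N)·p̂ₕ.
Σ Nₕp̂ₕ = 2045.168 + 637.13 + 2790.72 + 1171.864 = 6644.882.
6644.882 / 21720 = 0.30593... → 0.306.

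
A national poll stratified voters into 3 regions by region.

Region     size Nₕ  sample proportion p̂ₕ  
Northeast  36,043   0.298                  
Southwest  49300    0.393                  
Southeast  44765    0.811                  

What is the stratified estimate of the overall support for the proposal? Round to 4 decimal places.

Wₕ = Nₕ/N with N = 130108: 0.2770, 0.3789, 0.3441.
p̂_st = 0.2770·0.298 + 0.3789·0.393 + 0.3441·0.811 ≈ 0.510500... → 0.5105.

0.5105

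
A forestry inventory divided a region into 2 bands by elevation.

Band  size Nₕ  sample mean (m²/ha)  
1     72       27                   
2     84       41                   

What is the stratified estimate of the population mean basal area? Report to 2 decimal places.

34.54

N = 156; weights Wₕ = Nₕ/N = (0.4615, 0.5385).
x̄_st = Σ Wₕ·x̄ₕ = 0.4615·27 + 0.5385·41 ≈ 34.5385...
→ 34.54.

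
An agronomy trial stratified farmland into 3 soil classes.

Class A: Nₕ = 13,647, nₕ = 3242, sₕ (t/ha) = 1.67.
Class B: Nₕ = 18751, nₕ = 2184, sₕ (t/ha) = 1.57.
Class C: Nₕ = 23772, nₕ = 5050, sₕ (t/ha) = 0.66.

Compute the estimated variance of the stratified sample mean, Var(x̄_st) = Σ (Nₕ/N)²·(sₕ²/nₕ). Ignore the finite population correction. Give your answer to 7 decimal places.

N = 56170. Term for each stratum: Wₕ²sₕ²/nₕ.
Var(x̄_st) = 0.0000507792 + 0.0001257728 + 0.0000154497 = 0.0001920016 → 0.0001920.

0.0001920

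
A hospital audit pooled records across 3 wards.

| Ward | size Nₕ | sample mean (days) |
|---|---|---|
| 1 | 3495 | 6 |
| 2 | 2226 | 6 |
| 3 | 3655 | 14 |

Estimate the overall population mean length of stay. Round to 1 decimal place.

9.1

N = 3495 + 2226 + 3655 = 9376.
Overall mean = Σ (Nₕ/N)·x̄ₕ — weight by population share, not a simple average.
Σ Nₕx̄ₕ = 3495·6 + 2226·6 + 3655·14 = 20970 + 13356 + 51170 = 85496.
Divide by N: 85496 / 9376 = 9.119... → 9.1.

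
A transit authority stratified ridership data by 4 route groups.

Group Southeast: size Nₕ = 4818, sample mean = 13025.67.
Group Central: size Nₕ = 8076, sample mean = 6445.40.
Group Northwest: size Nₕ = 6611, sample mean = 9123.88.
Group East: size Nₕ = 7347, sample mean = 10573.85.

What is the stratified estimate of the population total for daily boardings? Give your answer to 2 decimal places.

252814775.09

Population total = Σ Nₕ·x̄ₕ (each stratum's size times its mean).
4818·13025.67 + 8076·6445.40 + 6611·9123.88 + 7347·10573.85 = 62757678.06 + 52053050.4 + 60317970.68 + 77686075.95 = 252814775.09.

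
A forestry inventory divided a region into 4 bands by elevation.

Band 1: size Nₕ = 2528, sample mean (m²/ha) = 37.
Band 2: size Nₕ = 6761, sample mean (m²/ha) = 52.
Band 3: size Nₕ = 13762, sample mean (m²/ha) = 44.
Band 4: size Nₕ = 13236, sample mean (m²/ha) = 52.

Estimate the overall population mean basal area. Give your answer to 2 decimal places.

47.92

N = 2528 + 6761 + 13762 + 13236 = 36287.
Overall mean = Σ (Nₕ/N)·x̄ₕ — weight by population share, not a simple average.
Σ Nₕx̄ₕ = 2528·37 + 6761·52 + 13762·44 + 13236·52 = 93536 + 351572 + 605528 + 688272 = 1738908.
Divide by N: 1738908 / 36287 = 47.9210... → 47.92.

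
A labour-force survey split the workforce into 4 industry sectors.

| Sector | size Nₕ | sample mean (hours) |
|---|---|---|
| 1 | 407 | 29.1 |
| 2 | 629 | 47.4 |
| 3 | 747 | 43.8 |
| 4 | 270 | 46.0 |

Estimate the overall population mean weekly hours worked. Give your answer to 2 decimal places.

42.28

N = 2053; weights Wₕ = Nₕ/N = (0.1982, 0.3064, 0.3639, 0.1315).
x̄_st = Σ Wₕ·x̄ₕ = 0.1982·29.1 + 0.3064·47.4 + 0.3639·43.8 + 0.1315·46.0 ≈ 42.2781...
→ 42.28.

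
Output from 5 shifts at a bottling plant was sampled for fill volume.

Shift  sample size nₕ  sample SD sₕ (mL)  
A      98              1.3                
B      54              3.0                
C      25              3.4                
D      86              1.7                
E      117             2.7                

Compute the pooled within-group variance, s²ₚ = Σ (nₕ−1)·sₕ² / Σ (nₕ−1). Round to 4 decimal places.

5.3591

A: (98−1)·1.3² = 97·1.69 = 163.93
B: (54−1)·3.0² = 53·9 = 477
C: (25−1)·3.4² = 24·11.56 = 277.44
D: (86−1)·1.7² = 85·2.89 = 245.65
E: (117−1)·2.7² = 116·7.29 = 845.64
Numerator = 2009.66; denominator = Σ(nₕ−1) = 375.
s²ₚ = 2009.66/375 = 5.359093... → 5.3591.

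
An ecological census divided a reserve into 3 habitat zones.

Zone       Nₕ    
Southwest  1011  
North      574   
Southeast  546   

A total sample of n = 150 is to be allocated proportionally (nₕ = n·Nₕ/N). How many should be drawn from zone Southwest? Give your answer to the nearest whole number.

N = 1011 + 574 + 546 = 2131.
n_Southwest = 150·1011/2131 = 71.164... → 71.

71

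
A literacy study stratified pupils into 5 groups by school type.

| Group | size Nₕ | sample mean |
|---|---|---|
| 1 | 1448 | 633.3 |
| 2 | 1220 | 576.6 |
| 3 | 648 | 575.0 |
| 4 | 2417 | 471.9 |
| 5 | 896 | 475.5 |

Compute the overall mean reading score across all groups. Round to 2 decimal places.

N = 6629; weights Wₕ = Nₕ/N = (0.2184, 0.1840, 0.0978, 0.3646, 0.1352).
x̄_st = Σ Wₕ·x̄ₕ = 0.2184·633.3 + 0.1840·576.6 + 0.0978·575.0 + 0.3646·471.9 + 0.1352·475.5 ≈ 536.9891...
→ 536.99.

536.99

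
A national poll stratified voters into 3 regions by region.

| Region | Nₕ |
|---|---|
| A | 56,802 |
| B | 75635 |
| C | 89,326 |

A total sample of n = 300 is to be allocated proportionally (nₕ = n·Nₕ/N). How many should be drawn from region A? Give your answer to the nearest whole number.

N = 56802 + 75635 + 89326 = 221763.
n_A = 300·56802/221763 = 76.841... → 77.

77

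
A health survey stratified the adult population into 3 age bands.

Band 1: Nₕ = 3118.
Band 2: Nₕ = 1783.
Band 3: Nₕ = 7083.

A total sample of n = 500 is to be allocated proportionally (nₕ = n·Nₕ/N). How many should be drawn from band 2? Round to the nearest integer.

Share of band 2 = 1783/11984 = 0.14878.
Allocate 500 × 0.14878 = 74.391... → 74.

74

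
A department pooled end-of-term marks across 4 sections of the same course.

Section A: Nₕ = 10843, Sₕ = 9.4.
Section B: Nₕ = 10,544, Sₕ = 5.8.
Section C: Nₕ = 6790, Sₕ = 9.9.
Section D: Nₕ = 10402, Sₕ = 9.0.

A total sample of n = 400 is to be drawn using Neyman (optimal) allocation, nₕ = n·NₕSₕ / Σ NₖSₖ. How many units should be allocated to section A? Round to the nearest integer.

126

Σ NₕSₕ = 10843·9.4 + 10544·5.8 + 6790·9.9 + 10402·9.0 = 323918.4.
Share for A: 101924.2/323918.4 = 0.31466.
n_A = 400 × 0.31466 = 125.864... → 126.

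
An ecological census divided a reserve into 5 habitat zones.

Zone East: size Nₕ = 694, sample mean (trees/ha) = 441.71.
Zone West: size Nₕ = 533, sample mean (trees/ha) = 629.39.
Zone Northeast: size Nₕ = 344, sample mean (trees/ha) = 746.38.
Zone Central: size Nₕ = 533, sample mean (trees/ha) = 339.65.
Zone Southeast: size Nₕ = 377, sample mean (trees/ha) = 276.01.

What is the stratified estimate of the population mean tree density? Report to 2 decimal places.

x̄_st = (Σ Nₕx̄ₕ) / (Σ Nₕ) = (694·441.71 + 533·629.39 + 344·746.38 + 533·339.65 + 377·276.01) / 2481
= 1183855.55 / 2481 = 477.1687... → 477.17.

477.17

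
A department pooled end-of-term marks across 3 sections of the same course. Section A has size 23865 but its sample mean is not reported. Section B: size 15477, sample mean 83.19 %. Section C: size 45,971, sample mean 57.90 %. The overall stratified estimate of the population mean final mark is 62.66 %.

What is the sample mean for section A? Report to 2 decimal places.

58.51

N = 23865 + 15477 + 45971 = 85313.
Overall total = μ·N = 62.66·85313 = 5345712.58.
Subtract the known strata: 15477·83.19 + 45971·57.90 = 3949252.53.
Remaining total for section A: 5345712.58 − 3949252.53 = 1396460.05.
Divide by its size: 1396460.05 / 23865 = 58.5150... → 58.51.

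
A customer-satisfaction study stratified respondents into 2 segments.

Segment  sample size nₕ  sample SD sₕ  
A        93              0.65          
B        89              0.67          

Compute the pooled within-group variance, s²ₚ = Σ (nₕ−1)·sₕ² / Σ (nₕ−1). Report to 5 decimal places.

Degrees of freedom: 92 + 88 = 180.
Σ(nₕ−1)sₕ² = 92·0.4225 + 88·0.4489 = 78.3732.
s²ₚ = 78.3732 / 180 = 0.4354067... → 0.43541.

0.43541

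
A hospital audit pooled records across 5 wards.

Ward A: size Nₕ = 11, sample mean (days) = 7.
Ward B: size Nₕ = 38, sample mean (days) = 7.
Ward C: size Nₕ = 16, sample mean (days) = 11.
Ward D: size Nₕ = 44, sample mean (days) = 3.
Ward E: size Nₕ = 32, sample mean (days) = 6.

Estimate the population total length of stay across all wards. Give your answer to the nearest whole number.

843

A: 11·7 = 77
B: 38·7 = 266
C: 16·11 = 176
D: 44·3 = 132
E: 32·6 = 192
τ̂ = Σ Nₕx̄ₕ = 843.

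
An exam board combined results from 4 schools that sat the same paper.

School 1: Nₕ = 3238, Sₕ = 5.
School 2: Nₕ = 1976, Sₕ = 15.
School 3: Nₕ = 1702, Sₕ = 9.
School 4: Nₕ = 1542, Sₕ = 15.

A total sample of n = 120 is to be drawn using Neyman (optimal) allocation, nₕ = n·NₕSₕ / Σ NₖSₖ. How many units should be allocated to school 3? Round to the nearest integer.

22

1: NₕSₕ = 3238·5 = 16190
2: NₕSₕ = 1976·15 = 29640
3: NₕSₕ = 1702·9 = 15318
4: NₕSₕ = 1542·15 = 23130
Σ NₕSₕ = 84278.
n_3 = 120·15318/84278 = 21.811... → 22.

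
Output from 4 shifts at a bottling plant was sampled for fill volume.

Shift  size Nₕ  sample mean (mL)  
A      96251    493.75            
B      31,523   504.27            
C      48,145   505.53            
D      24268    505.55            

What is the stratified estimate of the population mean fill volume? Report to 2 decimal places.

x̄_st = (Σ Nₕx̄ₕ) / (Σ Nₕ) = (96251·493.75 + 31523·504.27 + 48145·505.53 + 24268·505.55) / 200187
= 100027463.71 / 200187 = 499.6701... → 499.67.

499.67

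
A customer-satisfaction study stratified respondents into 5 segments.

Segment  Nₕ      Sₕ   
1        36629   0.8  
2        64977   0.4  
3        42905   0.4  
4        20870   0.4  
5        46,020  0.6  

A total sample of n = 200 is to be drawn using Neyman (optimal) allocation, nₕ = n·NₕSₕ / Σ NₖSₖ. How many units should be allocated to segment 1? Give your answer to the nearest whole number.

54

1: NₕSₕ = 36629·0.8 = 29303.2
2: NₕSₕ = 64977·0.4 = 25990.8
3: NₕSₕ = 42905·0.4 = 17162
4: NₕSₕ = 20870·0.4 = 8348
5: NₕSₕ = 46020·0.6 = 27612
Σ NₕSₕ = 108416.
n_1 = 200·29303.2/108416 = 54.057... → 54.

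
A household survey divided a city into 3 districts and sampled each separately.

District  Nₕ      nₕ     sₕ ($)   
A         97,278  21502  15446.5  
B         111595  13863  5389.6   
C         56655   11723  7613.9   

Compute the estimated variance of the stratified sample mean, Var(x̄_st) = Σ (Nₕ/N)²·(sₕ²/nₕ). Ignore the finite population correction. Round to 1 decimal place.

N = 265528. Term for each stratum: Wₕ²sₕ²/nₕ.
Var(x̄_st) = 1489.3266 + 370.1048 + 225.1290 = 2084.5603 → 2084.6.

2084.6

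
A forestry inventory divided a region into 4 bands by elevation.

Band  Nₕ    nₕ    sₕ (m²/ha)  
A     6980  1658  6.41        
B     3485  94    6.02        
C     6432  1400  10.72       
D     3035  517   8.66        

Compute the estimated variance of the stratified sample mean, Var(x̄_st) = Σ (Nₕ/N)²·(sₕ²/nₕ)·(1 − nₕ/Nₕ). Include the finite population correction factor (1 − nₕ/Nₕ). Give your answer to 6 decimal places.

0.023263

N = 19932. Term for each stratum: Wₕ²sₕ²/nₕ·(1−nₕ/Nₕ).
Var(x̄_st) = 0.002317182 + 0.011468165 + 0.006687233 + 0.002790345 = 0.023262925 → 0.023263.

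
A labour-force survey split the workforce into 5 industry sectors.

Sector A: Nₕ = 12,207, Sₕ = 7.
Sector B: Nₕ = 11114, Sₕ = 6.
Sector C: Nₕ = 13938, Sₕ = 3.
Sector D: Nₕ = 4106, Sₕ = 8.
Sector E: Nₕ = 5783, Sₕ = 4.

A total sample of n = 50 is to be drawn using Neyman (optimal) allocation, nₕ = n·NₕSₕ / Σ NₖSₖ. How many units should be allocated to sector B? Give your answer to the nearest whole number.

13

Σ NₕSₕ = 12207·7 + 11114·6 + 13938·3 + 4106·8 + 5783·4 = 249927.
Share for B: 66684/249927 = 0.26681.
n_B = 50 × 0.26681 = 13.341... → 13.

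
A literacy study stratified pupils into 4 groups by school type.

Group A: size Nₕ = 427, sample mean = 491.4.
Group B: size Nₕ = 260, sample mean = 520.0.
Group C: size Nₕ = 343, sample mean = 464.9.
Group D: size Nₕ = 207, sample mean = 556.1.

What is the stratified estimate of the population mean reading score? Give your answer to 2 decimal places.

500.89

N = 427 + 260 + 343 + 207 = 1237.
Overall mean = Σ (Nₕ/N)·x̄ₕ — weight by population share, not a simple average.
Σ Nₕx̄ₕ = 427·491.4 + 260·520.0 + 343·464.9 + 207·556.1 = 209827.8 + 135200 + 159460.7 + 115112.7 = 619601.2.
Divide by N: 619601.2 / 1237 = 500.8902... → 500.89.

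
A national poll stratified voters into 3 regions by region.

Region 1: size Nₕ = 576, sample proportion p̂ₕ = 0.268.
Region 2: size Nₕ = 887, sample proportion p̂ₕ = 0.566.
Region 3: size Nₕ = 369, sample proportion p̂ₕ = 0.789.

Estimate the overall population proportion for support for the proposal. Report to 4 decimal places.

0.5172

N = 576 + 887 + 369 = 1832.
Overall proportion = Σ (Nₕ/N)·p̂ₕ.
Σ Nₕp̂ₕ = 154.368 + 502.042 + 291.141 = 947.551.
947.551 / 1832 = 0.517222... → 0.5172.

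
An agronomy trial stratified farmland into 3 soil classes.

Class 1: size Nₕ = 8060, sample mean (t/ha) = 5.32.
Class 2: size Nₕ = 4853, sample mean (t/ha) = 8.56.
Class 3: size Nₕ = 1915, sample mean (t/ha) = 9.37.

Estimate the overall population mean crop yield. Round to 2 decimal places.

N = 14828; weights Wₕ = Nₕ/N = (0.5436, 0.3273, 0.1291).
x̄_st = Σ Wₕ·x̄ₕ = 0.5436·5.32 + 0.3273·8.56 + 0.1291·9.37 ≈ 6.9035...
→ 6.90.

6.90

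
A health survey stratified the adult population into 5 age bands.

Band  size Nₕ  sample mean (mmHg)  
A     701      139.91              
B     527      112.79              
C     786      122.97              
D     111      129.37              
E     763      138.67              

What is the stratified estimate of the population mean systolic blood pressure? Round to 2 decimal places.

x̄_st = (Σ Nₕx̄ₕ) / (Σ Nₕ) = (701·139.91 + 527·112.79 + 786·122.97 + 111·129.37 + 763·138.67) / 2888
= 374336.94 / 2888 = 129.6181... → 129.62.

129.62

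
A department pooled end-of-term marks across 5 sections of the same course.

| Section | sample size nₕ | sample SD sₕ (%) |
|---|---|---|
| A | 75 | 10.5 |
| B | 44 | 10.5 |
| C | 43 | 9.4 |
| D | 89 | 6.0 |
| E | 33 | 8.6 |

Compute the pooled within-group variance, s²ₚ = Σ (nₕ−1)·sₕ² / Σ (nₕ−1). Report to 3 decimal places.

A: (75−1)·10.5² = 74·110.25 = 8158.5
B: (44−1)·10.5² = 43·110.25 = 4740.75
C: (43−1)·9.4² = 42·88.36 = 3711.12
D: (89−1)·6.0² = 88·36 = 3168
E: (33−1)·8.6² = 32·73.96 = 2366.72
Numerator = 22145.09; denominator = Σ(nₕ−1) = 279.
s²ₚ = 22145.09/279 = 79.37308... → 79.373.

79.373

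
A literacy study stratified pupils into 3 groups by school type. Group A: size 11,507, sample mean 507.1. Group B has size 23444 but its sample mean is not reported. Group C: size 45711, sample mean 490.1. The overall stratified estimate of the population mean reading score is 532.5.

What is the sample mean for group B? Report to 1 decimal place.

627.6

Σ Nₕx̄ₕ = N·μ, so 23444·x̄_B = 80662·532.5 − (11507·507.1 + 45711·490.1).
= 42952515 − 28238160.8 = 14714354.2.
x̄_B = 14714354.2 / 23444 = 627.638... → 627.6.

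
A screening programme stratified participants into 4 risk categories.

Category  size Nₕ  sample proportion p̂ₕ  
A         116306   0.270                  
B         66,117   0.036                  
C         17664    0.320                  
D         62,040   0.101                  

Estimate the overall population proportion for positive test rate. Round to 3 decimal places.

Wₕ = Nₕ/N with N = 262127: 0.4437, 0.2522, 0.0674, 0.2367.
p̂_st = 0.4437·0.270 + 0.2522·0.036 + 0.0674·0.320 + 0.2367·0.101 ≈ 0.17435... → 0.174.

0.174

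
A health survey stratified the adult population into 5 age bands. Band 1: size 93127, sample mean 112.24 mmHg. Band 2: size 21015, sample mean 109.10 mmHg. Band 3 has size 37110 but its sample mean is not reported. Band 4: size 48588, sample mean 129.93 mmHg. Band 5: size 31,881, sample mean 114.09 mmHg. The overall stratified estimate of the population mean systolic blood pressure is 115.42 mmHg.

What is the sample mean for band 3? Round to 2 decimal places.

109.12

N = 93127 + 21015 + 37110 + 48588 + 31881 = 231721.
Overall total = μ·N = 115.42·231721 = 26745237.82.
Subtract the known strata: 93127·112.24 + 21015·109.10 + 48588·129.93 + 31881·114.09 = 22695653.11.
Remaining total for band 3: 26745237.82 − 22695653.11 = 4049584.71.
Divide by its size: 4049584.71 / 37110 = 109.1238... → 109.12.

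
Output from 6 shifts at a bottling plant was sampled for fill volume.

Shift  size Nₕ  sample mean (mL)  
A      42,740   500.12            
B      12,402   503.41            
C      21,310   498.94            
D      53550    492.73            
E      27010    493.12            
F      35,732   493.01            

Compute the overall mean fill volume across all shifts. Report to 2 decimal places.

x̄_st = (Σ Nₕx̄ₕ) / (Σ Nₕ) = (42740·500.12 + 12402·503.41 + 21310·498.94 + 53550·492.73 + 27010·493.12 + 35732·493.01) / 192744
= 95571927.04 / 192744 = 495.8490... → 495.85.

495.85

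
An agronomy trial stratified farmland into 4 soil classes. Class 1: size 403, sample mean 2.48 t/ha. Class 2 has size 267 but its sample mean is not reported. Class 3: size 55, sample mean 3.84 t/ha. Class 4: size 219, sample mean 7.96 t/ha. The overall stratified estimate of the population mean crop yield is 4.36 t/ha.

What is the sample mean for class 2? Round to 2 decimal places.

4.35

N = 403 + 267 + 55 + 219 = 944.
Overall total = μ·N = 4.36·944 = 4115.84.
Subtract the known strata: 403·2.48 + 55·3.84 + 219·7.96 = 2953.88.
Remaining total for class 2: 4115.84 − 2953.88 = 1161.96.
Divide by its size: 1161.96 / 267 = 4.3519... → 4.35.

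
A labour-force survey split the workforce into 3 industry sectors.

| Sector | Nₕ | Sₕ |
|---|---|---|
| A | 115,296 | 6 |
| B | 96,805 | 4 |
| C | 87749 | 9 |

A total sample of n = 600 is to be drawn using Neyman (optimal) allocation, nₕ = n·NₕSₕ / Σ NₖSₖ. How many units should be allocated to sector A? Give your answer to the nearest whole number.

222

A: NₕSₕ = 115296·6 = 691776
B: NₕSₕ = 96805·4 = 387220
C: NₕSₕ = 87749·9 = 789741
Σ NₕSₕ = 1868737.
n_A = 600·691776/1868737 = 222.110... → 222.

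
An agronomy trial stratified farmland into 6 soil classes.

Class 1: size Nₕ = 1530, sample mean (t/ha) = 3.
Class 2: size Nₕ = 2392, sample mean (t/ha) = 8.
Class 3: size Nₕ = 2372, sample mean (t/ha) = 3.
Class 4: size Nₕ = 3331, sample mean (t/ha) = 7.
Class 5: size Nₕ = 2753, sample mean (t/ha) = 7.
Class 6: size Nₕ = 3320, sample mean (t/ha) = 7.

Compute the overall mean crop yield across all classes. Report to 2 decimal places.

N = 1530 + 2392 + 2372 + 3331 + 2753 + 3320 = 15698.
The stratified mean weights each stratum mean by its population share Nₕ/N.
Σ Nₕx̄ₕ = 1530·3 + 2392·8 + 2372·3 + 3331·7 + 2753·7 + 3320·7 = 4590 + 19136 + 7116 + 23317 + 19271 + 23240 = 96670.
Divide by N: 96670 / 15698 = 6.1581... → 6.16.

6.16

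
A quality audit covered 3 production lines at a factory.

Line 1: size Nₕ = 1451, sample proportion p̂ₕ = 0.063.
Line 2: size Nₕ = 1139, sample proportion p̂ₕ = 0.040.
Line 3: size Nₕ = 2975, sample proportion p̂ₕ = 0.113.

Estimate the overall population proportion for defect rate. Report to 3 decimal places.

0.085

N = 1451 + 1139 + 2975 = 5565.
Overall proportion = Σ (Nₕ/N)·p̂ₕ.
Σ Nₕp̂ₕ = 91.413 + 45.56 + 336.175 = 473.148.
473.148 / 5565 = 0.08502... → 0.085.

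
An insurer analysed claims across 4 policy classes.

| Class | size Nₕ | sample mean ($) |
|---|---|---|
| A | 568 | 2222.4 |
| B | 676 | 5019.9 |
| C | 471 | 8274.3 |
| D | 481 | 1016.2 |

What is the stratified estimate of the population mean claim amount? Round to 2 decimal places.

4117.38

N = 2196; weights Wₕ = Nₕ/N = (0.2587, 0.3078, 0.2145, 0.2190).
x̄_st = Σ Wₕ·x̄ₕ = 0.2587·2222.4 + 0.3078·5019.9 + 0.2145·8274.3 + 0.2190·1016.2 ≈ 4117.3785...
→ 4117.38.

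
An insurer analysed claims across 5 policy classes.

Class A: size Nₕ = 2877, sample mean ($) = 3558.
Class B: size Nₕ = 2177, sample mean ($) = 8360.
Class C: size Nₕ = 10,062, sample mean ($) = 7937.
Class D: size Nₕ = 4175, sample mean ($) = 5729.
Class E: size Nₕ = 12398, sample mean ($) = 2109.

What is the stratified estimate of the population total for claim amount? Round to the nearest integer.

Population total = Σ Nₕ·x̄ₕ (each stratum's size times its mean).
2877·3558 + 2177·8360 + 10062·7937 + 4175·5729 + 12398·2109 = 10236366 + 18199720 + 79862094 + 23918575 + 26147382 = 158364137.

158364137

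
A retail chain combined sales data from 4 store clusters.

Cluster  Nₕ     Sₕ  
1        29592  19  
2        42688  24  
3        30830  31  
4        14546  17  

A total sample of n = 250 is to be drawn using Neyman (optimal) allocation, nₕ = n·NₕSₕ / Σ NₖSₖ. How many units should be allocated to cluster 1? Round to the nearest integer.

50

Σ NₕSₕ = 29592·19 + 42688·24 + 30830·31 + 14546·17 = 2789772.
Share for 1: 562248/2789772 = 0.20154.
n_1 = 250 × 0.20154 = 50.385... → 50.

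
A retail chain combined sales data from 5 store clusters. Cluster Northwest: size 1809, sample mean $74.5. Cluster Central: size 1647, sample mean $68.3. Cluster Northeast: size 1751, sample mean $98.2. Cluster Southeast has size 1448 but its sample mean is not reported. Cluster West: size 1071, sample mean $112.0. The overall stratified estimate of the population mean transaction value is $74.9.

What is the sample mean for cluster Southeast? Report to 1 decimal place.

N = 1809 + 1647 + 1751 + 1448 + 1071 = 7726.
Overall total = μ·N = 74.9·7726 = 578677.4.
Subtract the known strata: 1809·74.5 + 1647·68.3 + 1751·98.2 + 1071·112.0 = 539160.8.
Remaining total for cluster Southeast: 578677.4 − 539160.8 = 39516.6.
Divide by its size: 39516.6 / 1448 = 27.290... → 27.3.

27.3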